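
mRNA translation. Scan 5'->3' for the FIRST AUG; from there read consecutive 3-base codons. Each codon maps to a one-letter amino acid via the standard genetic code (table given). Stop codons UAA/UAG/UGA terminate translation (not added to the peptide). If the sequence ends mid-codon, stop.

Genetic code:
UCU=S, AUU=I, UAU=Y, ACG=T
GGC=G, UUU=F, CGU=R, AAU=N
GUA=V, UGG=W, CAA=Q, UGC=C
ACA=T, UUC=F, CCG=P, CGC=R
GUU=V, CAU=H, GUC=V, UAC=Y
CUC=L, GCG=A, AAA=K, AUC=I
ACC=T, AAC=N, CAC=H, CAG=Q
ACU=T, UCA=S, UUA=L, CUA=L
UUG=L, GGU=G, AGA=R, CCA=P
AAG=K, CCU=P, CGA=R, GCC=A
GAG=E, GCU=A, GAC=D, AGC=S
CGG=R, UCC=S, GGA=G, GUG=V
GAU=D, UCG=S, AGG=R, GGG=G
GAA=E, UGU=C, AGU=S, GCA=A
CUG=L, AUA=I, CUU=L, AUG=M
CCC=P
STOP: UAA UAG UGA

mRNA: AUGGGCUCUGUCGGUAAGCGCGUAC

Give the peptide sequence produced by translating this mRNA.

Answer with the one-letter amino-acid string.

start AUG at pos 0
pos 0: AUG -> M; peptide=M
pos 3: GGC -> G; peptide=MG
pos 6: UCU -> S; peptide=MGS
pos 9: GUC -> V; peptide=MGSV
pos 12: GGU -> G; peptide=MGSVG
pos 15: AAG -> K; peptide=MGSVGK
pos 18: CGC -> R; peptide=MGSVGKR
pos 21: GUA -> V; peptide=MGSVGKRV
pos 24: only 1 nt remain (<3), stop (end of mRNA)

Answer: MGSVGKRV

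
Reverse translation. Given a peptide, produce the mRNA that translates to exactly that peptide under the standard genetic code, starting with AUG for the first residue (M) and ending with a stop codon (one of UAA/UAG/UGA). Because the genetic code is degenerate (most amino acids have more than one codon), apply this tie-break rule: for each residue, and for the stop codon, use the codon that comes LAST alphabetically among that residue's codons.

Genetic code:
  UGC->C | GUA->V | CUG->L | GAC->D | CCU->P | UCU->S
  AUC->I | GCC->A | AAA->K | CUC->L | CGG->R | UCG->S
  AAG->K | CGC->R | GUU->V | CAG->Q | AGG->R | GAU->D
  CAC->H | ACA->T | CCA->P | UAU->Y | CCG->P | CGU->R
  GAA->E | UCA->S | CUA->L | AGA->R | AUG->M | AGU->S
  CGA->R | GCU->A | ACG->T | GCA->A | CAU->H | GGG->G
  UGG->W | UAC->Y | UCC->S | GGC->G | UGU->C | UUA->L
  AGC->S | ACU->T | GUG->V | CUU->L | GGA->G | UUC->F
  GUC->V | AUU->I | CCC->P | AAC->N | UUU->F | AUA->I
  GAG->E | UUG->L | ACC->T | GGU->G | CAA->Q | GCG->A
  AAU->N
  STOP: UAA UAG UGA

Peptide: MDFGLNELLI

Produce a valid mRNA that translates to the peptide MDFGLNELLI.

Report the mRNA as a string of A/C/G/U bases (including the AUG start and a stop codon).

Answer: mRNA: AUGGAUUUUGGUUUGAAUGAGUUGUUGAUUUGA

Derivation:
residue 1: M -> AUG (start codon)
residue 2: D codons sorted = GAC,GAU -> pick last = GAU
residue 3: F codons sorted = UUC,UUU -> pick last = UUU
residue 4: G codons sorted = GGA,GGC,GGG,GGU -> pick last = GGU
residue 5: L codons sorted = CUA,CUC,CUG,CUU,UUA,UUG -> pick last = UUG
residue 6: N codons sorted = AAC,AAU -> pick last = AAU
residue 7: E codons sorted = GAA,GAG -> pick last = GAG
residue 8: L codons sorted = CUA,CUC,CUG,CUU,UUA,UUG -> pick last = UUG
residue 9: L codons sorted = CUA,CUC,CUG,CUU,UUA,UUG -> pick last = UUG
residue 10: I codons sorted = AUA,AUC,AUU -> pick last = AUU
terminator: stop codons sorted = UAA,UAG,UGA -> pick last = UGA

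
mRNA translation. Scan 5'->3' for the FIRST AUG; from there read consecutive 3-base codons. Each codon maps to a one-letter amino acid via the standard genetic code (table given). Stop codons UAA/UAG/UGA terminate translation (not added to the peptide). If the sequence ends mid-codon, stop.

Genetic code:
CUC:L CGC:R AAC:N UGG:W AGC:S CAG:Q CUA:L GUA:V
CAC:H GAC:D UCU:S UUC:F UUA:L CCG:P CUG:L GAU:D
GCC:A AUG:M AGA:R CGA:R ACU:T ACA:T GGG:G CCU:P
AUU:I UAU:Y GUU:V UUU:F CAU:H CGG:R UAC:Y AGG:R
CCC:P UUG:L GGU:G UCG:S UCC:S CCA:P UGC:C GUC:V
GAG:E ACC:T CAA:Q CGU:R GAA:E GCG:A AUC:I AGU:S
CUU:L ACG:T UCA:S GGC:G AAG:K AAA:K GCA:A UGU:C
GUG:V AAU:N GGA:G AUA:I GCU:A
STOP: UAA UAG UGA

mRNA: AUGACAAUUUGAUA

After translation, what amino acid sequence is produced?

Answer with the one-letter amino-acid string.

start AUG at pos 0
pos 0: AUG -> M; peptide=M
pos 3: ACA -> T; peptide=MT
pos 6: AUU -> I; peptide=MTI
pos 9: UGA -> STOP

Answer: MTI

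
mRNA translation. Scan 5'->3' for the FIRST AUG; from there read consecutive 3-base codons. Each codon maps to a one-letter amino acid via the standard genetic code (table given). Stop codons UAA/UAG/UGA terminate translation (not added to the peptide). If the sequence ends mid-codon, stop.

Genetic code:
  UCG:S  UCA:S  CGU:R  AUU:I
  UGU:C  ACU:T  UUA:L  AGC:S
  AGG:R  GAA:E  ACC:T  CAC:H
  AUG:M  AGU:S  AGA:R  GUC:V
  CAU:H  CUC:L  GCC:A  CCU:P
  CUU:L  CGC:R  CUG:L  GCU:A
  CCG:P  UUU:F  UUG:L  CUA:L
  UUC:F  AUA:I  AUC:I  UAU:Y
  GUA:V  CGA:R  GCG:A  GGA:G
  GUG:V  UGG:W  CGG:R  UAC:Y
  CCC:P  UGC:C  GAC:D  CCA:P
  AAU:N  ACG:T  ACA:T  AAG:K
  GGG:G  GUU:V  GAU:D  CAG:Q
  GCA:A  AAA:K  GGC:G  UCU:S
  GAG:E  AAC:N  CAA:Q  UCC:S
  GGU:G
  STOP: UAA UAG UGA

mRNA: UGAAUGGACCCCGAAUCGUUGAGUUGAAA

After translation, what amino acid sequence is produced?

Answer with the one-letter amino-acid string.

Answer: MDPESLS

Derivation:
start AUG at pos 3
pos 3: AUG -> M; peptide=M
pos 6: GAC -> D; peptide=MD
pos 9: CCC -> P; peptide=MDP
pos 12: GAA -> E; peptide=MDPE
pos 15: UCG -> S; peptide=MDPES
pos 18: UUG -> L; peptide=MDPESL
pos 21: AGU -> S; peptide=MDPESLS
pos 24: UGA -> STOP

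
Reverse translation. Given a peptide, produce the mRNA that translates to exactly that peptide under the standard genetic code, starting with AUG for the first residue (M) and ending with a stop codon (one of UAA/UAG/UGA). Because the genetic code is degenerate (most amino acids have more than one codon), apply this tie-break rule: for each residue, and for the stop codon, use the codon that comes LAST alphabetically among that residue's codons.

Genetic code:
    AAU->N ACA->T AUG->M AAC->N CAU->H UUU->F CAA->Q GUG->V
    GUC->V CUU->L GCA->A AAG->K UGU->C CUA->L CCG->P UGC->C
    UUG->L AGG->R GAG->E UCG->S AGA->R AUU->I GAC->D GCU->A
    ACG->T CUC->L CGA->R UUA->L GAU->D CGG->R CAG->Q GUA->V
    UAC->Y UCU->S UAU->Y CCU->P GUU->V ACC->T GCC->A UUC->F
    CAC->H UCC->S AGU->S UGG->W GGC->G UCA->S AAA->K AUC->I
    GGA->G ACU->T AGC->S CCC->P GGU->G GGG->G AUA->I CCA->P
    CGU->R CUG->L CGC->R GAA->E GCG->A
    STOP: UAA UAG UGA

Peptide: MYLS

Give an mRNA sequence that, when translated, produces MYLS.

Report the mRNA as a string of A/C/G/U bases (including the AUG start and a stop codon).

residue 1: M -> AUG (start codon)
residue 2: Y codons sorted = UAC,UAU -> pick last = UAU
residue 3: L codons sorted = CUA,CUC,CUG,CUU,UUA,UUG -> pick last = UUG
residue 4: S codons sorted = AGC,AGU,UCA,UCC,UCG,UCU -> pick last = UCU
terminator: stop codons sorted = UAA,UAG,UGA -> pick last = UGA

Answer: mRNA: AUGUAUUUGUCUUGA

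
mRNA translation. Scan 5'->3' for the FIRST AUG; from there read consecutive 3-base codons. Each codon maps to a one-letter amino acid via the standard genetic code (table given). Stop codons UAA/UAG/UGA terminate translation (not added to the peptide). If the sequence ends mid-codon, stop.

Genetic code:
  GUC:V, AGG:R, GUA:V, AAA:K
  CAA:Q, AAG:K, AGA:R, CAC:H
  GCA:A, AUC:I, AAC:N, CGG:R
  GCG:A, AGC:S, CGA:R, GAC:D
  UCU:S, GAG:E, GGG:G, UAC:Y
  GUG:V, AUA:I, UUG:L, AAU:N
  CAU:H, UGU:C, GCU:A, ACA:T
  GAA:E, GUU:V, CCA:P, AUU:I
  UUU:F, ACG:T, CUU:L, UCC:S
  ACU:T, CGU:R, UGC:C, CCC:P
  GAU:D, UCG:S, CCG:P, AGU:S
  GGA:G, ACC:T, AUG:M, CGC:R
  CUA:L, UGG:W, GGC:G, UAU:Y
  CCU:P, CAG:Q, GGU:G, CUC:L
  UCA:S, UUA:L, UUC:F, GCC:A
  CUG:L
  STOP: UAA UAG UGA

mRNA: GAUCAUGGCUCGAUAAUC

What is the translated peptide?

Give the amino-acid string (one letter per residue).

start AUG at pos 4
pos 4: AUG -> M; peptide=M
pos 7: GCU -> A; peptide=MA
pos 10: CGA -> R; peptide=MAR
pos 13: UAA -> STOP

Answer: MAR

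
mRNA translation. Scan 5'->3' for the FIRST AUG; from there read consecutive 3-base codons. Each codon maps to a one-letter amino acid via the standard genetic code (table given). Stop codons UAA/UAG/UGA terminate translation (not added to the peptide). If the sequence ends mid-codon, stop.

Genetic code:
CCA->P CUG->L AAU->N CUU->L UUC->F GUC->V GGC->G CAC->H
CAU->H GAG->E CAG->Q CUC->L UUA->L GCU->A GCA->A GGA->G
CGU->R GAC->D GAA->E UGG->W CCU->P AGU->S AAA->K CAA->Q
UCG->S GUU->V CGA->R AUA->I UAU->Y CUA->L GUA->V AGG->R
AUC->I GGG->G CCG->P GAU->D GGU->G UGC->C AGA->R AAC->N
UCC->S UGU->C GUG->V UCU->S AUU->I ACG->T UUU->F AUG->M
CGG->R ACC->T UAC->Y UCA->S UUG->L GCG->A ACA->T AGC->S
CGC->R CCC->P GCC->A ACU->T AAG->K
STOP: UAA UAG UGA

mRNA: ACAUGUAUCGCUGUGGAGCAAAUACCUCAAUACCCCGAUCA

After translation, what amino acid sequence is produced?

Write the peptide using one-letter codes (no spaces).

start AUG at pos 2
pos 2: AUG -> M; peptide=M
pos 5: UAU -> Y; peptide=MY
pos 8: CGC -> R; peptide=MYR
pos 11: UGU -> C; peptide=MYRC
pos 14: GGA -> G; peptide=MYRCG
pos 17: GCA -> A; peptide=MYRCGA
pos 20: AAU -> N; peptide=MYRCGAN
pos 23: ACC -> T; peptide=MYRCGANT
pos 26: UCA -> S; peptide=MYRCGANTS
pos 29: AUA -> I; peptide=MYRCGANTSI
pos 32: CCC -> P; peptide=MYRCGANTSIP
pos 35: CGA -> R; peptide=MYRCGANTSIPR
pos 38: UCA -> S; peptide=MYRCGANTSIPRS
pos 41: only 0 nt remain (<3), stop (end of mRNA)

Answer: MYRCGANTSIPRS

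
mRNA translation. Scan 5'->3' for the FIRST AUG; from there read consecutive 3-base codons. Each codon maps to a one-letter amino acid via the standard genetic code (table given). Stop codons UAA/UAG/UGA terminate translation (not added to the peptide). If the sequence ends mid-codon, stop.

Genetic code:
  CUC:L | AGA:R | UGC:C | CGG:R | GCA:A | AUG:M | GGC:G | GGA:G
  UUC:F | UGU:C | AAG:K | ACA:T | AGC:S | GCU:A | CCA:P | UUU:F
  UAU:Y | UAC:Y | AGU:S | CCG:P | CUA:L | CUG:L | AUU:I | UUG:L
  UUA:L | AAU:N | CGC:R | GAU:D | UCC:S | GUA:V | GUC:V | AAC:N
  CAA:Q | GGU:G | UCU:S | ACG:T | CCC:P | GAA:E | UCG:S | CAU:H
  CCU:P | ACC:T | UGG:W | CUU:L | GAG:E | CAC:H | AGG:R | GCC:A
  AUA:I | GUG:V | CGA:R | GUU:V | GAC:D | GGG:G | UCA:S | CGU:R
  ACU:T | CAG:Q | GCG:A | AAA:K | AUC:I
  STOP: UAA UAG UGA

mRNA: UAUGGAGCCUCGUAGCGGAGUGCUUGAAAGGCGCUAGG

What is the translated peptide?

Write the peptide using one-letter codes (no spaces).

start AUG at pos 1
pos 1: AUG -> M; peptide=M
pos 4: GAG -> E; peptide=ME
pos 7: CCU -> P; peptide=MEP
pos 10: CGU -> R; peptide=MEPR
pos 13: AGC -> S; peptide=MEPRS
pos 16: GGA -> G; peptide=MEPRSG
pos 19: GUG -> V; peptide=MEPRSGV
pos 22: CUU -> L; peptide=MEPRSGVL
pos 25: GAA -> E; peptide=MEPRSGVLE
pos 28: AGG -> R; peptide=MEPRSGVLER
pos 31: CGC -> R; peptide=MEPRSGVLERR
pos 34: UAG -> STOP

Answer: MEPRSGVLERR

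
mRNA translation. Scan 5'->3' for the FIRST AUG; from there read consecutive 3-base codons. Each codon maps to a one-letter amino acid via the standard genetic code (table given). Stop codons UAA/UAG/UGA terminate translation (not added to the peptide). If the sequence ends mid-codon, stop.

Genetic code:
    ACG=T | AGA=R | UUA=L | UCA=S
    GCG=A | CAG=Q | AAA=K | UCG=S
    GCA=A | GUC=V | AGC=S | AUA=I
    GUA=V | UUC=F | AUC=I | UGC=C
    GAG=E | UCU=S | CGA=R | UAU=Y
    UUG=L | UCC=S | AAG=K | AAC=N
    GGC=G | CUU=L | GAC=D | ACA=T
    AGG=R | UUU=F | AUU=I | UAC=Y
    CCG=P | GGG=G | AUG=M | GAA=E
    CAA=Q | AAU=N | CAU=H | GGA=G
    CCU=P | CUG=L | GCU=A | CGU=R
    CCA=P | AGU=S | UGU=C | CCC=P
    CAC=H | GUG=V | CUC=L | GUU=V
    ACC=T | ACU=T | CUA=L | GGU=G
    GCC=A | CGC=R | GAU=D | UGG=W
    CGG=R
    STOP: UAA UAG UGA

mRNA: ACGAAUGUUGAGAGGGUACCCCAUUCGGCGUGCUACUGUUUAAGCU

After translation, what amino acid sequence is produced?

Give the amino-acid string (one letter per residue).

Answer: MLRGYPIRRATV

Derivation:
start AUG at pos 4
pos 4: AUG -> M; peptide=M
pos 7: UUG -> L; peptide=ML
pos 10: AGA -> R; peptide=MLR
pos 13: GGG -> G; peptide=MLRG
pos 16: UAC -> Y; peptide=MLRGY
pos 19: CCC -> P; peptide=MLRGYP
pos 22: AUU -> I; peptide=MLRGYPI
pos 25: CGG -> R; peptide=MLRGYPIR
pos 28: CGU -> R; peptide=MLRGYPIRR
pos 31: GCU -> A; peptide=MLRGYPIRRA
pos 34: ACU -> T; peptide=MLRGYPIRRAT
pos 37: GUU -> V; peptide=MLRGYPIRRATV
pos 40: UAA -> STOP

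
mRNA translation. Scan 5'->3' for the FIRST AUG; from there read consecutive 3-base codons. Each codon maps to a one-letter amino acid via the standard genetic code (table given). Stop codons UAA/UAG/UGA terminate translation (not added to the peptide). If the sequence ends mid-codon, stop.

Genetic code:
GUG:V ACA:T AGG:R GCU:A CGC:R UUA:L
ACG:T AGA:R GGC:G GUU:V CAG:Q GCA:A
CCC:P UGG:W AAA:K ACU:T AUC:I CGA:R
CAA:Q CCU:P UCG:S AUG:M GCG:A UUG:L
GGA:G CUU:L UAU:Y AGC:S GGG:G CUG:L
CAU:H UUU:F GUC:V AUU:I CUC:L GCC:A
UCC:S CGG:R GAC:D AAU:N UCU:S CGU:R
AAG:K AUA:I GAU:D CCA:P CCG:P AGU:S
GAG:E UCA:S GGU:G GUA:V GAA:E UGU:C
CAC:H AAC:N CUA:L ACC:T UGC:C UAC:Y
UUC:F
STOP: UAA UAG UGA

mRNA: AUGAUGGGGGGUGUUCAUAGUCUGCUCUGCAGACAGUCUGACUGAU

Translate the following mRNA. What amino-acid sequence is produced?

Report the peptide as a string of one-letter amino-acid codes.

Answer: MMGGVHSLLCRQSD

Derivation:
start AUG at pos 0
pos 0: AUG -> M; peptide=M
pos 3: AUG -> M; peptide=MM
pos 6: GGG -> G; peptide=MMG
pos 9: GGU -> G; peptide=MMGG
pos 12: GUU -> V; peptide=MMGGV
pos 15: CAU -> H; peptide=MMGGVH
pos 18: AGU -> S; peptide=MMGGVHS
pos 21: CUG -> L; peptide=MMGGVHSL
pos 24: CUC -> L; peptide=MMGGVHSLL
pos 27: UGC -> C; peptide=MMGGVHSLLC
pos 30: AGA -> R; peptide=MMGGVHSLLCR
pos 33: CAG -> Q; peptide=MMGGVHSLLCRQ
pos 36: UCU -> S; peptide=MMGGVHSLLCRQS
pos 39: GAC -> D; peptide=MMGGVHSLLCRQSD
pos 42: UGA -> STOP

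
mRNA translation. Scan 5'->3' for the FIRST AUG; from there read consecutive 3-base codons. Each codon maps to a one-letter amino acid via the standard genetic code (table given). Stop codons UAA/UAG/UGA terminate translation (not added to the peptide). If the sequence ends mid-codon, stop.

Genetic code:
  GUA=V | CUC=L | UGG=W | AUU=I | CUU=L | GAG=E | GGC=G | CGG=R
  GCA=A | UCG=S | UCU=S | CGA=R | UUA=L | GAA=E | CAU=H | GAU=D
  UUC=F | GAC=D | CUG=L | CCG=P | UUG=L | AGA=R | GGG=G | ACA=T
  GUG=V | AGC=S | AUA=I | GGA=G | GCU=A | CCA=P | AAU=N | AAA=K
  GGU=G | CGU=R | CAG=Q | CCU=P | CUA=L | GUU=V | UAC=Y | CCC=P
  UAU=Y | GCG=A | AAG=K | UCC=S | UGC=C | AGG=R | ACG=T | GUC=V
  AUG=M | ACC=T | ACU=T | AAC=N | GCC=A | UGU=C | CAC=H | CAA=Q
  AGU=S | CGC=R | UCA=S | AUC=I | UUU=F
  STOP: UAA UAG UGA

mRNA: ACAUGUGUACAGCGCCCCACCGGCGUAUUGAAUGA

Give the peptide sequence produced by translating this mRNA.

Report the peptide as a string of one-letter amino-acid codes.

start AUG at pos 2
pos 2: AUG -> M; peptide=M
pos 5: UGU -> C; peptide=MC
pos 8: ACA -> T; peptide=MCT
pos 11: GCG -> A; peptide=MCTA
pos 14: CCC -> P; peptide=MCTAP
pos 17: CAC -> H; peptide=MCTAPH
pos 20: CGG -> R; peptide=MCTAPHR
pos 23: CGU -> R; peptide=MCTAPHRR
pos 26: AUU -> I; peptide=MCTAPHRRI
pos 29: GAA -> E; peptide=MCTAPHRRIE
pos 32: UGA -> STOP

Answer: MCTAPHRRIE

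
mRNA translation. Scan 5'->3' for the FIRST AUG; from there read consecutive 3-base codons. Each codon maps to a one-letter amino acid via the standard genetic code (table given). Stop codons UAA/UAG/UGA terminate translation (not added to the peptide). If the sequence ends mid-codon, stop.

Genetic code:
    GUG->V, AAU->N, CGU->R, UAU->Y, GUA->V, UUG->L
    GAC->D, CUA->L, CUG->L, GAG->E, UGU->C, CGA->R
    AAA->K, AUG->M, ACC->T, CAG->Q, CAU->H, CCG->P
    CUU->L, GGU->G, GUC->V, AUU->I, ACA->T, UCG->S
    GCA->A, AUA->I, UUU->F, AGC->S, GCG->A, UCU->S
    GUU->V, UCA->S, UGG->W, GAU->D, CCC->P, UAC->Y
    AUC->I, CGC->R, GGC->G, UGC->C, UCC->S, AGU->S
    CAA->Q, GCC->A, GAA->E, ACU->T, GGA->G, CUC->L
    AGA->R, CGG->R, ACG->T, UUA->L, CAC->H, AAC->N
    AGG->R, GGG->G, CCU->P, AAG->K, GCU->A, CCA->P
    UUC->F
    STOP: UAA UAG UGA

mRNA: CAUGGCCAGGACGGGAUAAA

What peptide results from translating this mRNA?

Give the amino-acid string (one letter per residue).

Answer: MARTG

Derivation:
start AUG at pos 1
pos 1: AUG -> M; peptide=M
pos 4: GCC -> A; peptide=MA
pos 7: AGG -> R; peptide=MAR
pos 10: ACG -> T; peptide=MART
pos 13: GGA -> G; peptide=MARTG
pos 16: UAA -> STOP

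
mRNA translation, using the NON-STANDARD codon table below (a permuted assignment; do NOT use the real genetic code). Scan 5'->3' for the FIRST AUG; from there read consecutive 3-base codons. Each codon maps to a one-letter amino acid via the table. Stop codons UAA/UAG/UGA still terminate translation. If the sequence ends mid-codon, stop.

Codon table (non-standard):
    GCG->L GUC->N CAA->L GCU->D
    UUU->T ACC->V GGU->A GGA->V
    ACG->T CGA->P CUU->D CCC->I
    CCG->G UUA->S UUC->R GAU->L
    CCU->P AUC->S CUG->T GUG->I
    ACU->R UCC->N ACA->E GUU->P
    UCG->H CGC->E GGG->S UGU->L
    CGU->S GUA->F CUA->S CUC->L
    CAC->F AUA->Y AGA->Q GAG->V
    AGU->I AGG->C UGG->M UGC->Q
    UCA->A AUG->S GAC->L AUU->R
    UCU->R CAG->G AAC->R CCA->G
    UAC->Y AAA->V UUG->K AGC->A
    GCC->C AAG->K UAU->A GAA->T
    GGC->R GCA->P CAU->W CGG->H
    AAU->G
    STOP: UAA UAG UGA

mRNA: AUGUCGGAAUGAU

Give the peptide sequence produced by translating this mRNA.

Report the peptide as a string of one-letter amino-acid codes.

start AUG at pos 0
pos 0: AUG -> S; peptide=S
pos 3: UCG -> H; peptide=SH
pos 6: GAA -> T; peptide=SHT
pos 9: UGA -> STOP

Answer: SHT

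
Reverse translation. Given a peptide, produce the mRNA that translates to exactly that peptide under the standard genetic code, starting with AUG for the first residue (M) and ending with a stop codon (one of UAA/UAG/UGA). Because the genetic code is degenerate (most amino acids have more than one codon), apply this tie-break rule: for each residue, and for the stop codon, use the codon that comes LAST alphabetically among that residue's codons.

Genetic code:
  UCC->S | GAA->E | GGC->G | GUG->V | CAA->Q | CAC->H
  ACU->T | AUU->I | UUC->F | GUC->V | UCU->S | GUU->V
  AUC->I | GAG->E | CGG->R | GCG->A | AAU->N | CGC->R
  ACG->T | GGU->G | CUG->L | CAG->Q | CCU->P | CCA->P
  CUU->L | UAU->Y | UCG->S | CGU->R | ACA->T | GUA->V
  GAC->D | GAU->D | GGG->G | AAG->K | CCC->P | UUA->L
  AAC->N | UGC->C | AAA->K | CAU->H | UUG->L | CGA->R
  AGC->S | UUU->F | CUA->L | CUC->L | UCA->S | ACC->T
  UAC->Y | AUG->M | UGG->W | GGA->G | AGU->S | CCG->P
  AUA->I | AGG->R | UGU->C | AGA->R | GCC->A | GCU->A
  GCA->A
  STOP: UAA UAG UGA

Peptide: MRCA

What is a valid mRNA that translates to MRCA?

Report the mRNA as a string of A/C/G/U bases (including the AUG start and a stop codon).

Answer: mRNA: AUGCGUUGUGCUUGA

Derivation:
residue 1: M -> AUG (start codon)
residue 2: R codons sorted = AGA,AGG,CGA,CGC,CGG,CGU -> pick last = CGU
residue 3: C codons sorted = UGC,UGU -> pick last = UGU
residue 4: A codons sorted = GCA,GCC,GCG,GCU -> pick last = GCU
terminator: stop codons sorted = UAA,UAG,UGA -> pick last = UGA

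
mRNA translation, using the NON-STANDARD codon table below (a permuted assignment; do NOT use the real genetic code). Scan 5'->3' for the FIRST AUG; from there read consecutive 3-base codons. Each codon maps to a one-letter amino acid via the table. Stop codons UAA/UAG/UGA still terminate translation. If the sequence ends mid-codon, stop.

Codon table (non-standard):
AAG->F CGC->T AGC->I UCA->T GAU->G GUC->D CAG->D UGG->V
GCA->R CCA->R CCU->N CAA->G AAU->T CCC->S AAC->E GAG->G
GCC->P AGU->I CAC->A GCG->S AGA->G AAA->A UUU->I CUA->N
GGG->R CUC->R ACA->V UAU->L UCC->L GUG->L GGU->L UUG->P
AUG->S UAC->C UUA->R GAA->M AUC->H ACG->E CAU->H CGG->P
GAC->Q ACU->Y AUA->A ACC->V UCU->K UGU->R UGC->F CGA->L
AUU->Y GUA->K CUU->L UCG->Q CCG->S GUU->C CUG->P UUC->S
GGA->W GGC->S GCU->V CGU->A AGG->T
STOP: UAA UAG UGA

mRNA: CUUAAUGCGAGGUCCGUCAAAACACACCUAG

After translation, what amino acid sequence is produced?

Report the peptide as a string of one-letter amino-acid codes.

start AUG at pos 4
pos 4: AUG -> S; peptide=S
pos 7: CGA -> L; peptide=SL
pos 10: GGU -> L; peptide=SLL
pos 13: CCG -> S; peptide=SLLS
pos 16: UCA -> T; peptide=SLLST
pos 19: AAA -> A; peptide=SLLSTA
pos 22: CAC -> A; peptide=SLLSTAA
pos 25: ACC -> V; peptide=SLLSTAAV
pos 28: UAG -> STOP

Answer: SLLSTAAV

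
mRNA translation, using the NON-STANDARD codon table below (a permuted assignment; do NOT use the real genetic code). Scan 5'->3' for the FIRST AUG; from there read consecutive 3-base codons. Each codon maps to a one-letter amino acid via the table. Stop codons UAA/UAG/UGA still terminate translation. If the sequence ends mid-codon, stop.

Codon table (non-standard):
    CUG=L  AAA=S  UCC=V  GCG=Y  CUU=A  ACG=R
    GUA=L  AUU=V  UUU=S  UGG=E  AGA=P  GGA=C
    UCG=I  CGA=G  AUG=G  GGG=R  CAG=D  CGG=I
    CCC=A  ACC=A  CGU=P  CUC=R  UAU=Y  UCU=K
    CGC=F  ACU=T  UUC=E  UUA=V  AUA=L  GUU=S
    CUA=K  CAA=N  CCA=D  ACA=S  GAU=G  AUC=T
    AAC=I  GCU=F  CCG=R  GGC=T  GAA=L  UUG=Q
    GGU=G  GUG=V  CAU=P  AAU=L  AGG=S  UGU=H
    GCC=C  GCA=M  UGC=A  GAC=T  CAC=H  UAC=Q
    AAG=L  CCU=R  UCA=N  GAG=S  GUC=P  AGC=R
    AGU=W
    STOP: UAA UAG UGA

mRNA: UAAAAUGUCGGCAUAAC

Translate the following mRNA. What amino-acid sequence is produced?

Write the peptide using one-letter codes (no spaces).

start AUG at pos 4
pos 4: AUG -> G; peptide=G
pos 7: UCG -> I; peptide=GI
pos 10: GCA -> M; peptide=GIM
pos 13: UAA -> STOP

Answer: GIM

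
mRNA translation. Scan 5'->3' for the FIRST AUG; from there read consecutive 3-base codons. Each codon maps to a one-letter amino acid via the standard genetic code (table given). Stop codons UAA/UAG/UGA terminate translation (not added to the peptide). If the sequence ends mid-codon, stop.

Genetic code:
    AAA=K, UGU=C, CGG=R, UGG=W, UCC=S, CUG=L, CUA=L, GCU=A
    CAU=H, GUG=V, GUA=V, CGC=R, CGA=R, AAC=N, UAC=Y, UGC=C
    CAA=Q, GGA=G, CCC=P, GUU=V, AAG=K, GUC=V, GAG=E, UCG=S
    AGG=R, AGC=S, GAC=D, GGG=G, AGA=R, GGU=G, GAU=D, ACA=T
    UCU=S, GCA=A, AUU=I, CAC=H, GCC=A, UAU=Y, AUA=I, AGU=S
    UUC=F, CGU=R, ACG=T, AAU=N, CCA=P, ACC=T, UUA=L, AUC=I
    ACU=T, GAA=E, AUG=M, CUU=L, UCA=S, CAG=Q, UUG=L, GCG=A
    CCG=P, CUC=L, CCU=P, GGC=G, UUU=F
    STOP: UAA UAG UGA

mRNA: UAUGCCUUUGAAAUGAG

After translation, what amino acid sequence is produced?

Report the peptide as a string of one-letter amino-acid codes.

start AUG at pos 1
pos 1: AUG -> M; peptide=M
pos 4: CCU -> P; peptide=MP
pos 7: UUG -> L; peptide=MPL
pos 10: AAA -> K; peptide=MPLK
pos 13: UGA -> STOP

Answer: MPLK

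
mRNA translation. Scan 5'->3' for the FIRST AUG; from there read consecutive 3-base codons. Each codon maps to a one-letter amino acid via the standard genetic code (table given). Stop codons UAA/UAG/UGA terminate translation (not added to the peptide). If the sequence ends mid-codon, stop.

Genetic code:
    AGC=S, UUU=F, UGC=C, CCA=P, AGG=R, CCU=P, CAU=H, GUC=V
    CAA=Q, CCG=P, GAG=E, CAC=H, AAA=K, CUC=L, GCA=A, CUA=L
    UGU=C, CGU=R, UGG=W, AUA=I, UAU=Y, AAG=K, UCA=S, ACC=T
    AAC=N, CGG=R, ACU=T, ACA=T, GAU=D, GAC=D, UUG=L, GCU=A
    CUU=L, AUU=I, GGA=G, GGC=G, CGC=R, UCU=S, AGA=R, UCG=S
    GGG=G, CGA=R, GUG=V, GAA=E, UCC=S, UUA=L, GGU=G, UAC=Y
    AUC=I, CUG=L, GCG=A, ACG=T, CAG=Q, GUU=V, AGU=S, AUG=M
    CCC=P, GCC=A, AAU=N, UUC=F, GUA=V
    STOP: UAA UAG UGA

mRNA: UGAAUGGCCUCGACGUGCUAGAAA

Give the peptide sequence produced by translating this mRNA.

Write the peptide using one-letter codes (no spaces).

start AUG at pos 3
pos 3: AUG -> M; peptide=M
pos 6: GCC -> A; peptide=MA
pos 9: UCG -> S; peptide=MAS
pos 12: ACG -> T; peptide=MAST
pos 15: UGC -> C; peptide=MASTC
pos 18: UAG -> STOP

Answer: MASTC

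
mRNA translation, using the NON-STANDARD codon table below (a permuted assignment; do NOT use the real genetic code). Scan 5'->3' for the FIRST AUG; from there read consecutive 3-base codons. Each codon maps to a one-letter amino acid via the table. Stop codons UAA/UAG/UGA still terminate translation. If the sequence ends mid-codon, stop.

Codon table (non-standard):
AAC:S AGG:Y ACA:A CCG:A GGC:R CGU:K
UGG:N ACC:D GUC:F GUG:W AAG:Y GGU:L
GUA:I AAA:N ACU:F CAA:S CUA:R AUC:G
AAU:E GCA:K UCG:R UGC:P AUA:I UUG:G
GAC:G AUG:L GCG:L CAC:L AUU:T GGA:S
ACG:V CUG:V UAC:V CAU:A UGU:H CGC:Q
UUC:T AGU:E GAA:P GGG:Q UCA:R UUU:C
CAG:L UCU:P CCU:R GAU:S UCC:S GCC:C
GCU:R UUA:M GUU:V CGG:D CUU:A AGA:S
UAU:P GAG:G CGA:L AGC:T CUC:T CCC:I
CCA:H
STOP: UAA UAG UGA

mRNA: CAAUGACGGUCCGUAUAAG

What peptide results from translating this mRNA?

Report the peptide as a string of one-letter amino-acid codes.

Answer: LVFKI

Derivation:
start AUG at pos 2
pos 2: AUG -> L; peptide=L
pos 5: ACG -> V; peptide=LV
pos 8: GUC -> F; peptide=LVF
pos 11: CGU -> K; peptide=LVFK
pos 14: AUA -> I; peptide=LVFKI
pos 17: only 2 nt remain (<3), stop (end of mRNA)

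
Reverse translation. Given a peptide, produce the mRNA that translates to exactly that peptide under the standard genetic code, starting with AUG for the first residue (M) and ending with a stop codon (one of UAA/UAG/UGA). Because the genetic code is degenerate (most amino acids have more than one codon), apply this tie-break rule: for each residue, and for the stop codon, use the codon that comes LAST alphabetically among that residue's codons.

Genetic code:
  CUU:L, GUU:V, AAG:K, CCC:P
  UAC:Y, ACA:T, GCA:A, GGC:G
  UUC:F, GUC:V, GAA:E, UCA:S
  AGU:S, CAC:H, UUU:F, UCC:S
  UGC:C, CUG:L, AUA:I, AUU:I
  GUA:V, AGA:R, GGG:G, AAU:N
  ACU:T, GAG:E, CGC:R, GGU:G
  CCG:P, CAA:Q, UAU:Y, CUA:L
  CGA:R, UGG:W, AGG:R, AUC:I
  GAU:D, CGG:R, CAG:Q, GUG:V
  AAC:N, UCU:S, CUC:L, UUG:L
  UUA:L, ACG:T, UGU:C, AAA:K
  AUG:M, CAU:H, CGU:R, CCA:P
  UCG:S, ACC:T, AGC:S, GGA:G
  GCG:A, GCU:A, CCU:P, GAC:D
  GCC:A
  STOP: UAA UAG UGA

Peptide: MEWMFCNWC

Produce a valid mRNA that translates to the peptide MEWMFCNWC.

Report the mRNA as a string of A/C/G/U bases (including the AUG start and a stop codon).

residue 1: M -> AUG (start codon)
residue 2: E codons sorted = GAA,GAG -> pick last = GAG
residue 3: W -> UGG (only codon)
residue 4: M -> AUG (only codon)
residue 5: F codons sorted = UUC,UUU -> pick last = UUU
residue 6: C codons sorted = UGC,UGU -> pick last = UGU
residue 7: N codons sorted = AAC,AAU -> pick last = AAU
residue 8: W -> UGG (only codon)
residue 9: C codons sorted = UGC,UGU -> pick last = UGU
terminator: stop codons sorted = UAA,UAG,UGA -> pick last = UGA

Answer: mRNA: AUGGAGUGGAUGUUUUGUAAUUGGUGUUGA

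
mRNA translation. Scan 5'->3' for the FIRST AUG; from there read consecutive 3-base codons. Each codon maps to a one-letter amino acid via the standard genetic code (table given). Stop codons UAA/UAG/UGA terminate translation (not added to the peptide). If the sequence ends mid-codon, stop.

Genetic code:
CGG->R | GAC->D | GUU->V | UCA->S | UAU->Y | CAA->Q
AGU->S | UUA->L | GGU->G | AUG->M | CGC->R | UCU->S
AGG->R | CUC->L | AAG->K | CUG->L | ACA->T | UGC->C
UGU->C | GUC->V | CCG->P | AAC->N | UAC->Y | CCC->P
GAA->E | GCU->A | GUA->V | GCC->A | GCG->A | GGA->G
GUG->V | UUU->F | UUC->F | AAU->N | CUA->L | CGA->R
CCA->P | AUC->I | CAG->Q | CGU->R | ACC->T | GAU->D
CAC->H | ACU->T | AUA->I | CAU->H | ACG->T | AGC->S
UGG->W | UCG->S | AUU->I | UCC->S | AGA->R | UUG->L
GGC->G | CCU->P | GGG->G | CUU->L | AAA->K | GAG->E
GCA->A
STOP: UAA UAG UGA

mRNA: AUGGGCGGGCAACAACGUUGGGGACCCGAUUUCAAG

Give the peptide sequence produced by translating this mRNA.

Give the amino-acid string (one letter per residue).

start AUG at pos 0
pos 0: AUG -> M; peptide=M
pos 3: GGC -> G; peptide=MG
pos 6: GGG -> G; peptide=MGG
pos 9: CAA -> Q; peptide=MGGQ
pos 12: CAA -> Q; peptide=MGGQQ
pos 15: CGU -> R; peptide=MGGQQR
pos 18: UGG -> W; peptide=MGGQQRW
pos 21: GGA -> G; peptide=MGGQQRWG
pos 24: CCC -> P; peptide=MGGQQRWGP
pos 27: GAU -> D; peptide=MGGQQRWGPD
pos 30: UUC -> F; peptide=MGGQQRWGPDF
pos 33: AAG -> K; peptide=MGGQQRWGPDFK
pos 36: only 0 nt remain (<3), stop (end of mRNA)

Answer: MGGQQRWGPDFK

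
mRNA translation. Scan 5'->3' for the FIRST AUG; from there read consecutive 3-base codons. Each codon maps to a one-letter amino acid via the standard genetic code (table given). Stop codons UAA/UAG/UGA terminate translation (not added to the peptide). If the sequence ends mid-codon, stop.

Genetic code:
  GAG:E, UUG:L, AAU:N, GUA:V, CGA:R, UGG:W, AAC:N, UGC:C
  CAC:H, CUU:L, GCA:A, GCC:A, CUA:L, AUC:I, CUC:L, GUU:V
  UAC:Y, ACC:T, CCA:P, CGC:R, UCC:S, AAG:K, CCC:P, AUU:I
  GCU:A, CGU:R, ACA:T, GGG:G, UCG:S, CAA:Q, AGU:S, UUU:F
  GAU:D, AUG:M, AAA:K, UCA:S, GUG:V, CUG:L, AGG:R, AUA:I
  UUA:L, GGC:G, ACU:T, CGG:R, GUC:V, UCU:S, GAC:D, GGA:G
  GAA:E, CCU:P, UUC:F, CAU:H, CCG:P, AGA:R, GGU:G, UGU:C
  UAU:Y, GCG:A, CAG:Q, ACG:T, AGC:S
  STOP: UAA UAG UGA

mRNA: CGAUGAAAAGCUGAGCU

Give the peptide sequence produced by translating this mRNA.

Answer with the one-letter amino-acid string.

Answer: MKS

Derivation:
start AUG at pos 2
pos 2: AUG -> M; peptide=M
pos 5: AAA -> K; peptide=MK
pos 8: AGC -> S; peptide=MKS
pos 11: UGA -> STOP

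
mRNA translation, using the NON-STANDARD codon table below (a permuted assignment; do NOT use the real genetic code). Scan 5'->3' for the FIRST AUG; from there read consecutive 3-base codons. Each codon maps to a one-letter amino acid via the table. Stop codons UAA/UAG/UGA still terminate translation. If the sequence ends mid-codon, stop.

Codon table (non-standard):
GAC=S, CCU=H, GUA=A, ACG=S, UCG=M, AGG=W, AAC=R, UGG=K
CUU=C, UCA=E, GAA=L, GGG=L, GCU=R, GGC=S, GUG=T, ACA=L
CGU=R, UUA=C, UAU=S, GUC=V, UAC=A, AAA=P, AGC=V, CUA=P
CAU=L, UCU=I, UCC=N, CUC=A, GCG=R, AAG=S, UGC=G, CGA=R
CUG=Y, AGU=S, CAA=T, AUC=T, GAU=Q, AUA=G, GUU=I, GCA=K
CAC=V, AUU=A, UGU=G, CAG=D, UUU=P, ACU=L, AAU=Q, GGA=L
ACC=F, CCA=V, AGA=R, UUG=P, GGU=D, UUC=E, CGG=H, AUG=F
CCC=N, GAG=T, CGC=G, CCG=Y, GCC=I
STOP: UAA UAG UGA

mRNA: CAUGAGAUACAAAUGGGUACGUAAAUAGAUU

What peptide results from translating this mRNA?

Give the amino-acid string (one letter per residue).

Answer: FRAPKARP

Derivation:
start AUG at pos 1
pos 1: AUG -> F; peptide=F
pos 4: AGA -> R; peptide=FR
pos 7: UAC -> A; peptide=FRA
pos 10: AAA -> P; peptide=FRAP
pos 13: UGG -> K; peptide=FRAPK
pos 16: GUA -> A; peptide=FRAPKA
pos 19: CGU -> R; peptide=FRAPKAR
pos 22: AAA -> P; peptide=FRAPKARP
pos 25: UAG -> STOP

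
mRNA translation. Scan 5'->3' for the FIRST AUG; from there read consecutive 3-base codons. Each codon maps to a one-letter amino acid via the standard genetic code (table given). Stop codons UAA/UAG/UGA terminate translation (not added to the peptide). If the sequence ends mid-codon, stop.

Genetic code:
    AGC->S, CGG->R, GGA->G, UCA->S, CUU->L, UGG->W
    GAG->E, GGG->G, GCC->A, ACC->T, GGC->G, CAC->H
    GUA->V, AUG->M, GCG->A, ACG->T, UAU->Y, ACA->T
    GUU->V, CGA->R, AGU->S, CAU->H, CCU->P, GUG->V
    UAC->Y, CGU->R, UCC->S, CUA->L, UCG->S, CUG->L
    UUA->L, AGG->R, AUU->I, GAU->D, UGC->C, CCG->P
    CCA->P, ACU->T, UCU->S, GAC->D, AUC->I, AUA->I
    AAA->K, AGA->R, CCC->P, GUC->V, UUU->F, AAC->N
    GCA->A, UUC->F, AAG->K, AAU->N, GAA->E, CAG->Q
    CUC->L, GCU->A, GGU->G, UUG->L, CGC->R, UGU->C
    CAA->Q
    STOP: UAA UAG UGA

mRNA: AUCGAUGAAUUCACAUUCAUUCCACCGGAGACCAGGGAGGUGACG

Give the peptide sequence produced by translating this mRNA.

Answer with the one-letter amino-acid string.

start AUG at pos 4
pos 4: AUG -> M; peptide=M
pos 7: AAU -> N; peptide=MN
pos 10: UCA -> S; peptide=MNS
pos 13: CAU -> H; peptide=MNSH
pos 16: UCA -> S; peptide=MNSHS
pos 19: UUC -> F; peptide=MNSHSF
pos 22: CAC -> H; peptide=MNSHSFH
pos 25: CGG -> R; peptide=MNSHSFHR
pos 28: AGA -> R; peptide=MNSHSFHRR
pos 31: CCA -> P; peptide=MNSHSFHRRP
pos 34: GGG -> G; peptide=MNSHSFHRRPG
pos 37: AGG -> R; peptide=MNSHSFHRRPGR
pos 40: UGA -> STOP

Answer: MNSHSFHRRPGR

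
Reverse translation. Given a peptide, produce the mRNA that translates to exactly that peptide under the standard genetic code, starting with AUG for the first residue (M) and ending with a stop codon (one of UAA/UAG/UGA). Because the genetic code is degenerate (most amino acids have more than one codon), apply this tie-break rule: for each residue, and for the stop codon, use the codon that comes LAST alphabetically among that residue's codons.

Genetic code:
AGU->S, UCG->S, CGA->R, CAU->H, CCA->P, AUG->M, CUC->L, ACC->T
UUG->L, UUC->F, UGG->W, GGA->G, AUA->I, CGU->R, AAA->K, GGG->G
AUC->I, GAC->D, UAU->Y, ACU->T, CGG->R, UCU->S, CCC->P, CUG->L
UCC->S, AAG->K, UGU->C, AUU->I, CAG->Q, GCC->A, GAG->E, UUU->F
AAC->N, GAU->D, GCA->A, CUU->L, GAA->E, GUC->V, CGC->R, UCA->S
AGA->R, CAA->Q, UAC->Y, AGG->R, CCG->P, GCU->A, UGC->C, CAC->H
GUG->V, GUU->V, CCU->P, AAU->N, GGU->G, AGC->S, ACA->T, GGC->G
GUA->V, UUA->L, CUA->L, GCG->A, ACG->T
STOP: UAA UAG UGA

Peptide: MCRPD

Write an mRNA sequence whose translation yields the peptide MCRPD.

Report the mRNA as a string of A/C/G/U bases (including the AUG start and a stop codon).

Answer: mRNA: AUGUGUCGUCCUGAUUGA

Derivation:
residue 1: M -> AUG (start codon)
residue 2: C codons sorted = UGC,UGU -> pick last = UGU
residue 3: R codons sorted = AGA,AGG,CGA,CGC,CGG,CGU -> pick last = CGU
residue 4: P codons sorted = CCA,CCC,CCG,CCU -> pick last = CCU
residue 5: D codons sorted = GAC,GAU -> pick last = GAU
terminator: stop codons sorted = UAA,UAG,UGA -> pick last = UGA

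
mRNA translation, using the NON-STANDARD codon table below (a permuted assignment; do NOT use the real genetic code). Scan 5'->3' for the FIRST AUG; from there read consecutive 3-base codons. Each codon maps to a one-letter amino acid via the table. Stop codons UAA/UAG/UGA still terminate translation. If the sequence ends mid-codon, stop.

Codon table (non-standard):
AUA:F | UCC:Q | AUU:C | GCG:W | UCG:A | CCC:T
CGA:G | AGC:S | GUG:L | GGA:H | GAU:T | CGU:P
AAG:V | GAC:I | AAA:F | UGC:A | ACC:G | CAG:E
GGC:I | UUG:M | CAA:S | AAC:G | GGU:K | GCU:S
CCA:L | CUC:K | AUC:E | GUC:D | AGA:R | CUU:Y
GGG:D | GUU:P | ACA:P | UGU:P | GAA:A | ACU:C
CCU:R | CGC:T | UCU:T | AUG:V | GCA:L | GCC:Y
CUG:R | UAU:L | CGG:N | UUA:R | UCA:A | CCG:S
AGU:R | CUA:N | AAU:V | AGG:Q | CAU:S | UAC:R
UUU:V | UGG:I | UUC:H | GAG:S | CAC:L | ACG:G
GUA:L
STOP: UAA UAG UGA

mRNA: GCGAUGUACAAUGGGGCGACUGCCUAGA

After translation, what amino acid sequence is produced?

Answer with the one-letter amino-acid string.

Answer: VRVDWCY

Derivation:
start AUG at pos 3
pos 3: AUG -> V; peptide=V
pos 6: UAC -> R; peptide=VR
pos 9: AAU -> V; peptide=VRV
pos 12: GGG -> D; peptide=VRVD
pos 15: GCG -> W; peptide=VRVDW
pos 18: ACU -> C; peptide=VRVDWC
pos 21: GCC -> Y; peptide=VRVDWCY
pos 24: UAG -> STOP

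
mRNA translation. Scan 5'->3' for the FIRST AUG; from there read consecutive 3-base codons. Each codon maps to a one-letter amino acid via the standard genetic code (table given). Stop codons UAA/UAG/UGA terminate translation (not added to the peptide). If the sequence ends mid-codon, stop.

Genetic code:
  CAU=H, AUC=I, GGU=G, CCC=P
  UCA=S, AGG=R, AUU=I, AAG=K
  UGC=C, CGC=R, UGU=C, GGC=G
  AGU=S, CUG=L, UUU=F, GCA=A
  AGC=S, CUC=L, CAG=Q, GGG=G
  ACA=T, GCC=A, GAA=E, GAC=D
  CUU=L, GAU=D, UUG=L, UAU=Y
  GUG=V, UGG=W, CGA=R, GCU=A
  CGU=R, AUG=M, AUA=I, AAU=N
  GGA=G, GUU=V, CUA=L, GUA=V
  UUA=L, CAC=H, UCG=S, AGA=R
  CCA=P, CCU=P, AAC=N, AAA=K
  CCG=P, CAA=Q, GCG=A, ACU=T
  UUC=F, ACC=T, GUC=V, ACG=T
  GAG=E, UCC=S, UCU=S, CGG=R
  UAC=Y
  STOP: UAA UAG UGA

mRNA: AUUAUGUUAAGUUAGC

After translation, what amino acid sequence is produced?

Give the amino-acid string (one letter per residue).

Answer: MLS

Derivation:
start AUG at pos 3
pos 3: AUG -> M; peptide=M
pos 6: UUA -> L; peptide=ML
pos 9: AGU -> S; peptide=MLS
pos 12: UAG -> STOP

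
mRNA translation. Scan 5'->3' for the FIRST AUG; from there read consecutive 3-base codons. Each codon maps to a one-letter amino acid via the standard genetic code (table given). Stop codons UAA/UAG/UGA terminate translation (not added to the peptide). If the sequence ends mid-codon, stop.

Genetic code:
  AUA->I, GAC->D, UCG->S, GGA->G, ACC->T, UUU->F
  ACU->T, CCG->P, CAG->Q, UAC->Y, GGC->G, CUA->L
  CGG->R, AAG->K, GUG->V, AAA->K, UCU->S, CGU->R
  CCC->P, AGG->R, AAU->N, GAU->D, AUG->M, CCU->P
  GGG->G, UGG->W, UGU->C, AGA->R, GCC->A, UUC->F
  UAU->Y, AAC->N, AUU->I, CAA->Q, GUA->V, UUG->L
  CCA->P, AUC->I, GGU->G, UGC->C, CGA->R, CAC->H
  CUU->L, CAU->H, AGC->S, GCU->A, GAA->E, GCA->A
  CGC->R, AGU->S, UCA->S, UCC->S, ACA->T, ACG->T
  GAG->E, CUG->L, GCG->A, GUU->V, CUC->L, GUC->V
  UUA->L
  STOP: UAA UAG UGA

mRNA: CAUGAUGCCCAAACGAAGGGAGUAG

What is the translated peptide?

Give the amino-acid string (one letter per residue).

start AUG at pos 1
pos 1: AUG -> M; peptide=M
pos 4: AUG -> M; peptide=MM
pos 7: CCC -> P; peptide=MMP
pos 10: AAA -> K; peptide=MMPK
pos 13: CGA -> R; peptide=MMPKR
pos 16: AGG -> R; peptide=MMPKRR
pos 19: GAG -> E; peptide=MMPKRRE
pos 22: UAG -> STOP

Answer: MMPKRRE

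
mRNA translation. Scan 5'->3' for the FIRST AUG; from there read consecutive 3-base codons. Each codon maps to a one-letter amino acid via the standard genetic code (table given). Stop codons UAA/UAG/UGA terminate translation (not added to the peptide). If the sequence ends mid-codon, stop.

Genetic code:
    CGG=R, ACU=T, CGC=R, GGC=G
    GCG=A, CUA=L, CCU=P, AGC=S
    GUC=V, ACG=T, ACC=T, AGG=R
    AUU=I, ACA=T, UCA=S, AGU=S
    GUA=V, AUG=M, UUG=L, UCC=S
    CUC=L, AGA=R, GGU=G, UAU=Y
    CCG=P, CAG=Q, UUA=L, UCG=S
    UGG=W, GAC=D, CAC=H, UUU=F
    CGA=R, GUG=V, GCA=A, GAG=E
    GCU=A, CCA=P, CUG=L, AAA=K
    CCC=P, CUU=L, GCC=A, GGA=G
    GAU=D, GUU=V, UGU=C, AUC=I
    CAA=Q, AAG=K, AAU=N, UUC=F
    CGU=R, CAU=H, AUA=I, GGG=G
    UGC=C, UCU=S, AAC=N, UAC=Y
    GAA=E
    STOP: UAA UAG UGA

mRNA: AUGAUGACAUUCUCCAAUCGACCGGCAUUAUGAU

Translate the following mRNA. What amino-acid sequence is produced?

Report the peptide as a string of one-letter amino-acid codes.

Answer: MMTFSNRPAL

Derivation:
start AUG at pos 0
pos 0: AUG -> M; peptide=M
pos 3: AUG -> M; peptide=MM
pos 6: ACA -> T; peptide=MMT
pos 9: UUC -> F; peptide=MMTF
pos 12: UCC -> S; peptide=MMTFS
pos 15: AAU -> N; peptide=MMTFSN
pos 18: CGA -> R; peptide=MMTFSNR
pos 21: CCG -> P; peptide=MMTFSNRP
pos 24: GCA -> A; peptide=MMTFSNRPA
pos 27: UUA -> L; peptide=MMTFSNRPAL
pos 30: UGA -> STOP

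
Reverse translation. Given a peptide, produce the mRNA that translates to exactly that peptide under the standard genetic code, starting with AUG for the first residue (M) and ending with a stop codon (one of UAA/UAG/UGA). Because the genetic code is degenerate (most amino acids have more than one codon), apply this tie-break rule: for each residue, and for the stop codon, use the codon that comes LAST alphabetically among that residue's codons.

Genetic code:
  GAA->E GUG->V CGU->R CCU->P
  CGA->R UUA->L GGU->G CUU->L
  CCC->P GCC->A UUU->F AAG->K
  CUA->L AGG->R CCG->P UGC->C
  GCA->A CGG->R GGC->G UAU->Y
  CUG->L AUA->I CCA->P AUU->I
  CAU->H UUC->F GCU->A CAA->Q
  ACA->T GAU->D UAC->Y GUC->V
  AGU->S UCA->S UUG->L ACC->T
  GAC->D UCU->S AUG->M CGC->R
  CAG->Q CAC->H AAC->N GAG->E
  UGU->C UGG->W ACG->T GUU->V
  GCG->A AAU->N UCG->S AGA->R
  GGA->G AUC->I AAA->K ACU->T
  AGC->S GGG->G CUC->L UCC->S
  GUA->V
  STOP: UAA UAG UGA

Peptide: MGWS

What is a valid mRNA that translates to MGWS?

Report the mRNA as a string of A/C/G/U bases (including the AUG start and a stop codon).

residue 1: M -> AUG (start codon)
residue 2: G codons sorted = GGA,GGC,GGG,GGU -> pick last = GGU
residue 3: W -> UGG (only codon)
residue 4: S codons sorted = AGC,AGU,UCA,UCC,UCG,UCU -> pick last = UCU
terminator: stop codons sorted = UAA,UAG,UGA -> pick last = UGA

Answer: mRNA: AUGGGUUGGUCUUGA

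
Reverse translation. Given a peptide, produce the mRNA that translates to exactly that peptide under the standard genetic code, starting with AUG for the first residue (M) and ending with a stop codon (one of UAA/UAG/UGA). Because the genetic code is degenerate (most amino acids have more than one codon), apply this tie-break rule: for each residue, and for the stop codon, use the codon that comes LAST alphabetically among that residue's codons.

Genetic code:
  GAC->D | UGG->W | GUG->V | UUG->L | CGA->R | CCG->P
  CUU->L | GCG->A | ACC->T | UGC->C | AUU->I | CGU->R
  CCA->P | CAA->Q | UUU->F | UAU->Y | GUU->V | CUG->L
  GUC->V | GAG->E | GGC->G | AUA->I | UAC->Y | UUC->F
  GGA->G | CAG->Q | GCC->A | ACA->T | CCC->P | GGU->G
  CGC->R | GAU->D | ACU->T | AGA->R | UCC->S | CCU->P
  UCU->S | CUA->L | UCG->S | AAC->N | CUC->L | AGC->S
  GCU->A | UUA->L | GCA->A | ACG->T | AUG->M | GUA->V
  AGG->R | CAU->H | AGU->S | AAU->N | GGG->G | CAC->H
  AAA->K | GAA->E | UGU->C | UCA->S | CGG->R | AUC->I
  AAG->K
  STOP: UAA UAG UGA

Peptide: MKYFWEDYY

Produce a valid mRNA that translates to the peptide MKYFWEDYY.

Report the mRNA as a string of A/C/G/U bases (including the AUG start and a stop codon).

Answer: mRNA: AUGAAGUAUUUUUGGGAGGAUUAUUAUUGA

Derivation:
residue 1: M -> AUG (start codon)
residue 2: K codons sorted = AAA,AAG -> pick last = AAG
residue 3: Y codons sorted = UAC,UAU -> pick last = UAU
residue 4: F codons sorted = UUC,UUU -> pick last = UUU
residue 5: W -> UGG (only codon)
residue 6: E codons sorted = GAA,GAG -> pick last = GAG
residue 7: D codons sorted = GAC,GAU -> pick last = GAU
residue 8: Y codons sorted = UAC,UAU -> pick last = UAU
residue 9: Y codons sorted = UAC,UAU -> pick last = UAU
terminator: stop codons sorted = UAA,UAG,UGA -> pick last = UGA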